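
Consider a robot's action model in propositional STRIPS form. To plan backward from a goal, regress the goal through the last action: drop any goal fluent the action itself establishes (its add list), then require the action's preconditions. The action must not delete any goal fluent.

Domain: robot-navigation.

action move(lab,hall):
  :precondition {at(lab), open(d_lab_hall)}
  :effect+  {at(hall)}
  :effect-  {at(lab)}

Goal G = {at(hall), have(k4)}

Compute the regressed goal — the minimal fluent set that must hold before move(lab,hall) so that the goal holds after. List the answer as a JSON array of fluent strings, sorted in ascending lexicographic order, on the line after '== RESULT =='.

Compute (G \ add) ∪ pre:
  G ∩ del = {}  (empty — regression defined)
  G \ add = {at(hall), have(k4)} \ {at(hall)} = {have(k4)}
  ∪ pre   = {have(k4)} ∪ {at(lab), open(d_lab_hall)}
          = {at(lab), have(k4), open(d_lab_hall)}

== RESULT ==
["at(lab)", "have(k4)", "open(d_lab_hall)"]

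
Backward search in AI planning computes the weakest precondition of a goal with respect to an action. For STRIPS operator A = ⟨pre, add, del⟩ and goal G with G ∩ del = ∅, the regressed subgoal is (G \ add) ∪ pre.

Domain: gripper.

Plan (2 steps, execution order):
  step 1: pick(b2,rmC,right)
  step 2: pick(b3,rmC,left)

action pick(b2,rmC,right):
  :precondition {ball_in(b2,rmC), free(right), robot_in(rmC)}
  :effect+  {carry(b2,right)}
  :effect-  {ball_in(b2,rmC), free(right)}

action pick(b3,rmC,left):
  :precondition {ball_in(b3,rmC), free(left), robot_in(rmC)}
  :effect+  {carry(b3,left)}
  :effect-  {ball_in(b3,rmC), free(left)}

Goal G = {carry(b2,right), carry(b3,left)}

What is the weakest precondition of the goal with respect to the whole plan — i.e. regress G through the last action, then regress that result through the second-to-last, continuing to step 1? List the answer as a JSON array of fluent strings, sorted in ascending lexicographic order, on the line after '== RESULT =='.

Work backward from the goal:
  through step 2 (pick(b3,rmC,left)): drop {carry(b3,left)}, keep {carry(b2,right)}, require {ball_in(b3,rmC), free(left), robot_in(rmC)}
    → {ball_in(b3,rmC), carry(b2,right), free(left), robot_in(rmC)}
  through step 1 (pick(b2,rmC,right)): drop {carry(b2,right)}, keep {ball_in(b3,rmC), free(left), robot_in(rmC)}, require {ball_in(b2,rmC), free(right), robot_in(rmC)}
    → {ball_in(b2,rmC), ball_in(b3,rmC), free(left), free(right), robot_in(rmC)}

== RESULT ==
["ball_in(b2,rmC)", "ball_in(b3,rmC)", "free(left)", "free(right)", "robot_in(rmC)"]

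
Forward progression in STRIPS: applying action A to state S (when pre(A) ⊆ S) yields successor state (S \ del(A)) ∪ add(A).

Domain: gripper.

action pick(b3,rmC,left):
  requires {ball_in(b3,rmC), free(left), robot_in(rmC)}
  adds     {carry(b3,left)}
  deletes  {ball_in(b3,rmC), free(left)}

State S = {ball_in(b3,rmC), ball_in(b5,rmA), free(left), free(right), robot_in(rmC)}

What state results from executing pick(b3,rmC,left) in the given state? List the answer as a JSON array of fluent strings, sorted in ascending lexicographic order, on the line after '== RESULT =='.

Progress:
  pre ⊆ S: {ball_in(b3,rmC), free(left), robot_in(rmC)} ⊆ S  — applicable
  S \ del = {ball_in(b5,rmA), free(right), robot_in(rmC)}
  ∪ add   = {ball_in(b5,rmA), carry(b3,left), free(right), robot_in(rmC)}

== RESULT ==
["ball_in(b5,rmA)", "carry(b3,left)", "free(right)", "robot_in(rmC)"]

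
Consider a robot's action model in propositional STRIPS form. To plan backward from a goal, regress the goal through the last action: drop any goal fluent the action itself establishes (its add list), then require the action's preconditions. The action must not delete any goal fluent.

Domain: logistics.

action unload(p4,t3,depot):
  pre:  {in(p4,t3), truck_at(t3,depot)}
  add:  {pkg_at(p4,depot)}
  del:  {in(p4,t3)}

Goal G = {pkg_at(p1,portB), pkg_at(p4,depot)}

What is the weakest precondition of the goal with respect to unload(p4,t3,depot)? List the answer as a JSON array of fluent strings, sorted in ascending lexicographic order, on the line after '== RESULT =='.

Regress:
  G ∩ del = {}  (empty — regression defined)
  G \ add = {pkg_at(p1,portB), pkg_at(p4,depot)} \ {pkg_at(p4,depot)} = {pkg_at(p1,portB)}
  ∪ pre   = {pkg_at(p1,portB)} ∪ {in(p4,t3), truck_at(t3,depot)}
          = {in(p4,t3), pkg_at(p1,portB), truck_at(t3,depot)}

== RESULT ==
["in(p4,t3)", "pkg_at(p1,portB)", "truck_at(t3,depot)"]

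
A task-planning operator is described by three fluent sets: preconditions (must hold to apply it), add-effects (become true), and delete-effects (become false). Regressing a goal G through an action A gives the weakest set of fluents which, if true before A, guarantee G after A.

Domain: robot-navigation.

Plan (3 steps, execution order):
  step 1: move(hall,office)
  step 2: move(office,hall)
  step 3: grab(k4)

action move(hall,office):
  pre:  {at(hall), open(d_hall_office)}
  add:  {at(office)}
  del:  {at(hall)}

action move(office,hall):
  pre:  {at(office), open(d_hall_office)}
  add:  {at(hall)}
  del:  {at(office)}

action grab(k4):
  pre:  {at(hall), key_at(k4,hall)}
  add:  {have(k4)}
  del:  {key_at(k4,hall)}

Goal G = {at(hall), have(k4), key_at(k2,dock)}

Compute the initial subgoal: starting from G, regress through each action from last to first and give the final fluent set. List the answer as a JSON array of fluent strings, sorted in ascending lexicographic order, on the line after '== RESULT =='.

Regress step by step:
  through step 3 (grab(k4)): drop {have(k4)}, keep {at(hall), key_at(k2,dock)}, require {at(hall), key_at(k4,hall)}
    → {at(hall), key_at(k2,dock), key_at(k4,hall)}
  through step 2 (move(office,hall)): drop {at(hall)}, keep {key_at(k2,dock), key_at(k4,hall)}, require {at(office), open(d_hall_office)}
    → {at(office), key_at(k2,dock), key_at(k4,hall), open(d_hall_office)}
  through step 1 (move(hall,office)): drop {at(office)}, keep {key_at(k2,dock), key_at(k4,hall), open(d_hall_office)}, require {at(hall), open(d_hall_office)}
    → {at(hall), key_at(k2,dock), key_at(k4,hall), open(d_hall_office)}

== RESULT ==
["at(hall)", "key_at(k2,dock)", "key_at(k4,hall)", "open(d_hall_office)"]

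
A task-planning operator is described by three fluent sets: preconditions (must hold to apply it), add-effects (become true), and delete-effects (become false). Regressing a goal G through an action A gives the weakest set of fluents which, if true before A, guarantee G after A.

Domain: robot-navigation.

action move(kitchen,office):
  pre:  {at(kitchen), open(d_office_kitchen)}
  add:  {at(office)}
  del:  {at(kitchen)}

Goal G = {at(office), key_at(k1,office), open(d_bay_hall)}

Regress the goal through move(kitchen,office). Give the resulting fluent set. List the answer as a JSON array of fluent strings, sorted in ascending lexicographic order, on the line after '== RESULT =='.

Regress:
  G ∩ del = {}  (empty — regression defined)
  G \ add = {at(office), key_at(k1,office), open(d_bay_hall)} \ {at(office)} = {key_at(k1,office), open(d_bay_hall)}
  ∪ pre   = {key_at(k1,office), open(d_bay_hall)} ∪ {at(kitchen), open(d_office_kitchen)}
          = {at(kitchen), key_at(k1,office), open(d_bay_hall), open(d_office_kitchen)}

== RESULT ==
["at(kitchen)", "key_at(k1,office)", "open(d_bay_hall)", "open(d_office_kitchen)"]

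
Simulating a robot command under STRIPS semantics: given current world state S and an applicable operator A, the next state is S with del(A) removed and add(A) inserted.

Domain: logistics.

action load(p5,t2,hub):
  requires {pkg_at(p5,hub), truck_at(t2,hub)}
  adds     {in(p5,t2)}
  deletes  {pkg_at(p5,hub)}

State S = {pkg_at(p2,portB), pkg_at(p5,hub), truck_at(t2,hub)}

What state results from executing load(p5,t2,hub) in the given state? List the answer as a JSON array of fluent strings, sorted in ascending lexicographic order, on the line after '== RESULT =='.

Progress:
  pre ⊆ S: {pkg_at(p5,hub), truck_at(t2,hub)} ⊆ S  — applicable
  S \ del = {pkg_at(p2,portB), truck_at(t2,hub)}
  ∪ add   = {in(p5,t2), pkg_at(p2,portB), truck_at(t2,hub)}

== RESULT ==
["in(p5,t2)", "pkg_at(p2,portB)", "truck_at(t2,hub)"]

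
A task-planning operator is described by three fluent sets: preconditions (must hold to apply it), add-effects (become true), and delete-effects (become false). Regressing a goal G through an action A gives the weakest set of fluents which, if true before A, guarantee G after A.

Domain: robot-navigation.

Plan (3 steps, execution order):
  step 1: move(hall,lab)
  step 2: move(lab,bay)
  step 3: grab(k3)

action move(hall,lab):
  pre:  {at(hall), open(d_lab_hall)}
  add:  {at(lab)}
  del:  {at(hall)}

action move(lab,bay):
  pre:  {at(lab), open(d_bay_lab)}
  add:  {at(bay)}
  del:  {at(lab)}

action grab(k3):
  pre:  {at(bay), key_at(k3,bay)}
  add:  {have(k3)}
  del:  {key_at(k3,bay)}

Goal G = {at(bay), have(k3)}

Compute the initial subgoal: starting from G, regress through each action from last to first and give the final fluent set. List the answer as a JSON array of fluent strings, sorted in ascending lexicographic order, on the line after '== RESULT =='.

Work backward from the goal:
  through step 3 (grab(k3)): drop {have(k3)}, keep {at(bay)}, require {at(bay), key_at(k3,bay)}
    → {at(bay), key_at(k3,bay)}
  through step 2 (move(lab,bay)): drop {at(bay)}, keep {key_at(k3,bay)}, require {at(lab), open(d_bay_lab)}
    → {at(lab), key_at(k3,bay), open(d_bay_lab)}
  through step 1 (move(hall,lab)): drop {at(lab)}, keep {key_at(k3,bay), open(d_bay_lab)}, require {at(hall), open(d_lab_hall)}
    → {at(hall), key_at(k3,bay), open(d_bay_lab), open(d_lab_hall)}

== RESULT ==
["at(hall)", "key_at(k3,bay)", "open(d_bay_lab)", "open(d_lab_hall)"]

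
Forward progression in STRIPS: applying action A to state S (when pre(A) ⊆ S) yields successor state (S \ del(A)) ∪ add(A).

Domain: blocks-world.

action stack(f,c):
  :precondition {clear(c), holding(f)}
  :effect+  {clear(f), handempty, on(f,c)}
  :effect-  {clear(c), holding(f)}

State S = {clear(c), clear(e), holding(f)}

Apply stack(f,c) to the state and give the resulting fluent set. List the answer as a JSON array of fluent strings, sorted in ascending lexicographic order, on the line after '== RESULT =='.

Compute (S \ del) ∪ add:
  pre ⊆ S: {clear(c), holding(f)} ⊆ S  — applicable
  S \ del = {clear(e)}
  ∪ add   = {clear(e), clear(f), handempty, on(f,c)}

== RESULT ==
["clear(e)", "clear(f)", "handempty", "on(f,c)"]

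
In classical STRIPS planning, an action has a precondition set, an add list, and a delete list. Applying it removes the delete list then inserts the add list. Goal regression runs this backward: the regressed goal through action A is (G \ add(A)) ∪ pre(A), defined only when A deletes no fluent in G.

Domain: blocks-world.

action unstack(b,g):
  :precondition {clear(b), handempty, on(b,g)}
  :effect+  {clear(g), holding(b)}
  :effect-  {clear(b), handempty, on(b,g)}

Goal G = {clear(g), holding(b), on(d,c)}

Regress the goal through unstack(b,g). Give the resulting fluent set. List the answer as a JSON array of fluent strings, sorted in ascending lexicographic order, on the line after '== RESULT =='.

Regress:
  G ∩ del = {}  (empty — regression defined)
  G \ add = {clear(g), holding(b), on(d,c)} \ {clear(g), holding(b)} = {on(d,c)}
  ∪ pre   = {on(d,c)} ∪ {clear(b), handempty, on(b,g)}
          = {clear(b), handempty, on(b,g), on(d,c)}

== RESULT ==
["clear(b)", "handempty", "on(b,g)", "on(d,c)"]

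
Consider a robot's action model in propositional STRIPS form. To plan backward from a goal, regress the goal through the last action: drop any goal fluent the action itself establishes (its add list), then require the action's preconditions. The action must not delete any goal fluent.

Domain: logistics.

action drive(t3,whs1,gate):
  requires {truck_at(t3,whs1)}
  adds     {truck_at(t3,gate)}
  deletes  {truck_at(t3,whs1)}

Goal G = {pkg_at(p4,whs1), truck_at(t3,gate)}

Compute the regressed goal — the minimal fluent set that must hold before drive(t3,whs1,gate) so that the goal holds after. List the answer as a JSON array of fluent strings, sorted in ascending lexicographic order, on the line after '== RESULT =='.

Regress:
  G ∩ del = {}  (empty — regression defined)
  G \ add = {pkg_at(p4,whs1), truck_at(t3,gate)} \ {truck_at(t3,gate)} = {pkg_at(p4,whs1)}
  ∪ pre   = {pkg_at(p4,whs1)} ∪ {truck_at(t3,whs1)}
          = {pkg_at(p4,whs1), truck_at(t3,whs1)}

== RESULT ==
["pkg_at(p4,whs1)", "truck_at(t3,whs1)"]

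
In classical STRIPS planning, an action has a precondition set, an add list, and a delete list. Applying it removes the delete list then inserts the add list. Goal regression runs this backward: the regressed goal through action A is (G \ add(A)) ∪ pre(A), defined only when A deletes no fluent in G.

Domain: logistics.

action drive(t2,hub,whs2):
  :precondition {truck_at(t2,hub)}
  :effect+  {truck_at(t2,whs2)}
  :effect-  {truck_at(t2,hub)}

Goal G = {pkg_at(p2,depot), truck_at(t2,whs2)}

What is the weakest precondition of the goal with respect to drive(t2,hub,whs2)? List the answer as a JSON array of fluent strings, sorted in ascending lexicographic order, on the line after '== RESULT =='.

Compute (G \ add) ∪ pre:
  G ∩ del = {}  (empty — regression defined)
  G \ add = {pkg_at(p2,depot), truck_at(t2,whs2)} \ {truck_at(t2,whs2)} = {pkg_at(p2,depot)}
  ∪ pre   = {pkg_at(p2,depot)} ∪ {truck_at(t2,hub)}
          = {pkg_at(p2,depot), truck_at(t2,hub)}

== RESULT ==
["pkg_at(p2,depot)", "truck_at(t2,hub)"]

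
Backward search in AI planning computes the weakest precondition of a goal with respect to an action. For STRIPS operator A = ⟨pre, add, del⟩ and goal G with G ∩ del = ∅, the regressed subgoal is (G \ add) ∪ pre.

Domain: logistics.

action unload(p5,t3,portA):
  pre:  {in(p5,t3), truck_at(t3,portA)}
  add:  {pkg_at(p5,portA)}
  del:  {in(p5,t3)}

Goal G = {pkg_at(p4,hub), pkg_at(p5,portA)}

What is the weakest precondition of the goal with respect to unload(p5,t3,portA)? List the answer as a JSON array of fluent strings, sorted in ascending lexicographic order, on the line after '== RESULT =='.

Compute (G \ add) ∪ pre:
  G ∩ del = {}  (empty — regression defined)
  G \ add = {pkg_at(p4,hub), pkg_at(p5,portA)} \ {pkg_at(p5,portA)} = {pkg_at(p4,hub)}
  ∪ pre   = {pkg_at(p4,hub)} ∪ {in(p5,t3), truck_at(t3,portA)}
          = {in(p5,t3), pkg_at(p4,hub), truck_at(t3,portA)}

== RESULT ==
["in(p5,t3)", "pkg_at(p4,hub)", "truck_at(t3,portA)"]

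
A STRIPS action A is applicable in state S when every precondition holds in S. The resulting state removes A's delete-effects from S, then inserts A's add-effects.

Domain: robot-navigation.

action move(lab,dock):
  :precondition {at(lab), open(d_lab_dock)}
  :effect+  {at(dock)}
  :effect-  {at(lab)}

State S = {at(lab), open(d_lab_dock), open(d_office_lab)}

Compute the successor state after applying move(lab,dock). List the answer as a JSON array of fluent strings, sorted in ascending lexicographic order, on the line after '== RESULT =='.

Compute (S \ del) ∪ add:
  pre ⊆ S: {at(lab), open(d_lab_dock)} ⊆ S  — applicable
  S \ del = {open(d_lab_dock), open(d_office_lab)}
  ∪ add   = {at(dock), open(d_lab_dock), open(d_office_lab)}

== RESULT ==
["at(dock)", "open(d_lab_dock)", "open(d_office_lab)"]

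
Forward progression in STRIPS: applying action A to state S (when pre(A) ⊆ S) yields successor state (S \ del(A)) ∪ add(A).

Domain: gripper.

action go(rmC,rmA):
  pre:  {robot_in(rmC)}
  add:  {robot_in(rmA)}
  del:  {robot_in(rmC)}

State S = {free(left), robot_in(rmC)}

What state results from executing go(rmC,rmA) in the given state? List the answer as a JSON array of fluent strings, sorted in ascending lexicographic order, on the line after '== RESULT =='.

Progress:
  pre ⊆ S: {robot_in(rmC)} ⊆ S  — applicable
  S \ del = {free(left)}
  ∪ add   = {free(left), robot_in(rmA)}

== RESULT ==
["free(left)", "robot_in(rmA)"]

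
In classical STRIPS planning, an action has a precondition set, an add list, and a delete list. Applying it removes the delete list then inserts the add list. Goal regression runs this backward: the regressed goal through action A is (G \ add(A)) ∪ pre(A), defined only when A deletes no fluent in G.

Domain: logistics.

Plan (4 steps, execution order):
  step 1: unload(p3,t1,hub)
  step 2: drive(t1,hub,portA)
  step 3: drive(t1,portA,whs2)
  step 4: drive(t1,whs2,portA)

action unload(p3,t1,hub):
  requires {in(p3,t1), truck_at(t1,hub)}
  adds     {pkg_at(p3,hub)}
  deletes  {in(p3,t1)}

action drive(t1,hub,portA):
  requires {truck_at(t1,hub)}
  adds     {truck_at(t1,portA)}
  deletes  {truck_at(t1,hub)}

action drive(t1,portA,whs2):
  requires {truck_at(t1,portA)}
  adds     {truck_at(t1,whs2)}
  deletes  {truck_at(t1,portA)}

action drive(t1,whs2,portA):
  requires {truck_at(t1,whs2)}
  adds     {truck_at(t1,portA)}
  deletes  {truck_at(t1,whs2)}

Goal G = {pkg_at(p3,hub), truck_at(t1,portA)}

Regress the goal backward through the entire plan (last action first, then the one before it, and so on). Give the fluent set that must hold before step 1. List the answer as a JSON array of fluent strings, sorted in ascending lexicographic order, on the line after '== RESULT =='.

Work backward from the goal:
  through step 4 (drive(t1,whs2,portA)): drop {truck_at(t1,portA)}, keep {pkg_at(p3,hub)}, require {truck_at(t1,whs2)}
    → {pkg_at(p3,hub), truck_at(t1,whs2)}
  through step 3 (drive(t1,portA,whs2)): drop {truck_at(t1,whs2)}, keep {pkg_at(p3,hub)}, require {truck_at(t1,portA)}
    → {pkg_at(p3,hub), truck_at(t1,portA)}
  through step 2 (drive(t1,hub,portA)): drop {truck_at(t1,portA)}, keep {pkg_at(p3,hub)}, require {truck_at(t1,hub)}
    → {pkg_at(p3,hub), truck_at(t1,hub)}
  through step 1 (unload(p3,t1,hub)): drop {pkg_at(p3,hub)}, keep {truck_at(t1,hub)}, require {in(p3,t1), truck_at(t1,hub)}
    → {in(p3,t1), truck_at(t1,hub)}

== RESULT ==
["in(p3,t1)", "truck_at(t1,hub)"]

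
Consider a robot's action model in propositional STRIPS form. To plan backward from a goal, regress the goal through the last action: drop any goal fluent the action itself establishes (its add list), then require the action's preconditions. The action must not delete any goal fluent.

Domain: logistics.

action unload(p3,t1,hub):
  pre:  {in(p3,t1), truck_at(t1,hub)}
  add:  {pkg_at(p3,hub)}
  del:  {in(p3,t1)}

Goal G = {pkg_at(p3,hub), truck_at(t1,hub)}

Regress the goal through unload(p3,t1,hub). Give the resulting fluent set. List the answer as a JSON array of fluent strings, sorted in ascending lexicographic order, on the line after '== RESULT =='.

Compute (G \ add) ∪ pre:
  G ∩ del = {}  (empty — regression defined)
  G \ add = {pkg_at(p3,hub), truck_at(t1,hub)} \ {pkg_at(p3,hub)} = {truck_at(t1,hub)}
  ∪ pre   = {truck_at(t1,hub)} ∪ {in(p3,t1), truck_at(t1,hub)}
          = {in(p3,t1), truck_at(t1,hub)}

== RESULT ==
["in(p3,t1)", "truck_at(t1,hub)"]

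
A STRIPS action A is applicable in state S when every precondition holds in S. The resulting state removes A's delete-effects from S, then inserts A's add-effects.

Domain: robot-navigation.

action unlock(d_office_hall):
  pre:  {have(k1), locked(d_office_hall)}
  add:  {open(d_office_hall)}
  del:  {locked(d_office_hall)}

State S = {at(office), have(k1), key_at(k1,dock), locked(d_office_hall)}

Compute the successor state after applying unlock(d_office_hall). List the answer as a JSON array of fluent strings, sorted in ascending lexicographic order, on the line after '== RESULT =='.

Compute (S \ del) ∪ add:
  pre ⊆ S: {have(k1), locked(d_office_hall)} ⊆ S  — applicable
  S \ del = {at(office), have(k1), key_at(k1,dock)}
  ∪ add   = {at(office), have(k1), key_at(k1,dock), open(d_office_hall)}

== RESULT ==
["at(office)", "have(k1)", "key_at(k1,dock)", "open(d_office_hall)"]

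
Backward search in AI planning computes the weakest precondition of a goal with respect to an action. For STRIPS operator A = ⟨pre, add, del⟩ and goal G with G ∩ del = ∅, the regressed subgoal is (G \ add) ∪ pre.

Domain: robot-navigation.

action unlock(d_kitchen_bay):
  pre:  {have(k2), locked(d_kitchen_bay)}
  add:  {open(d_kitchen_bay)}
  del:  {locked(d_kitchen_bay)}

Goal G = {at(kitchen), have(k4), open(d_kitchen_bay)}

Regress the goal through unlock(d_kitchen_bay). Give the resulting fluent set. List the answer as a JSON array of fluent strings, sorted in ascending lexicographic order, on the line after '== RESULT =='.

Regress:
  G ∩ del = {}  (empty — regression defined)
  G \ add = {at(kitchen), have(k4), open(d_kitchen_bay)} \ {open(d_kitchen_bay)} = {at(kitchen), have(k4)}
  ∪ pre   = {at(kitchen), have(k4)} ∪ {have(k2), locked(d_kitchen_bay)}
          = {at(kitchen), have(k2), have(k4), locked(d_kitchen_bay)}

== RESULT ==
["at(kitchen)", "have(k2)", "have(k4)", "locked(d_kitchen_bay)"]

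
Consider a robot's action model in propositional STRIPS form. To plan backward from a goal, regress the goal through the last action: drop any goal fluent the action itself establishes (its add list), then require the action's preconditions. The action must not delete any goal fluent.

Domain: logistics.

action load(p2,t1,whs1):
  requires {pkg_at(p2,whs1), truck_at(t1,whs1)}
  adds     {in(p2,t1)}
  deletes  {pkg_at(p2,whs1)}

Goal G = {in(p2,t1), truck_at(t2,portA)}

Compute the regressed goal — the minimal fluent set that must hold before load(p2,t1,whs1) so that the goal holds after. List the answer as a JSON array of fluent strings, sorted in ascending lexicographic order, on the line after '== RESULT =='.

Regress:
  G ∩ del = {}  (empty — regression defined)
  G \ add = {in(p2,t1), truck_at(t2,portA)} \ {in(p2,t1)} = {truck_at(t2,portA)}
  ∪ pre   = {truck_at(t2,portA)} ∪ {pkg_at(p2,whs1), truck_at(t1,whs1)}
          = {pkg_at(p2,whs1), truck_at(t1,whs1), truck_at(t2,portA)}

== RESULT ==
["pkg_at(p2,whs1)", "truck_at(t1,whs1)", "truck_at(t2,portA)"]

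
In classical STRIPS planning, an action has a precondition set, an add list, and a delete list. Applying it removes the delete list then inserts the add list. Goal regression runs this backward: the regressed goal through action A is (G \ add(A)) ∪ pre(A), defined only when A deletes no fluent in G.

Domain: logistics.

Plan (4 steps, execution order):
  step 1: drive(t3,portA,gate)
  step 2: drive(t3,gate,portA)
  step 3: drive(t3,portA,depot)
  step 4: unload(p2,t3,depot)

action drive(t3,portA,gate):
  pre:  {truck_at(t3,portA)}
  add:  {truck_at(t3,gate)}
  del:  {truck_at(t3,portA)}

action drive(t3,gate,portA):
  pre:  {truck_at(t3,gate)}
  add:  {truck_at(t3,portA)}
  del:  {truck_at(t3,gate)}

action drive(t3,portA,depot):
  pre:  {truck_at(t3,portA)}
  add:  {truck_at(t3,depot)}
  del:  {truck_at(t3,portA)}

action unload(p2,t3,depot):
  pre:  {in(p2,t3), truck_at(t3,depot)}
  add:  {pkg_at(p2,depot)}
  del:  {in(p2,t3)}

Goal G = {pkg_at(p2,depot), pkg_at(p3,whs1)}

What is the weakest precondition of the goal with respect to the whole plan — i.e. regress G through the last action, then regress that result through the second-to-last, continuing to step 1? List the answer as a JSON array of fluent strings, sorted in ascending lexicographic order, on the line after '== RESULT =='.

Work backward from the goal:
  through step 4 (unload(p2,t3,depot)): drop {pkg_at(p2,depot)}, keep {pkg_at(p3,whs1)}, require {in(p2,t3), truck_at(t3,depot)}
    → {in(p2,t3), pkg_at(p3,whs1), truck_at(t3,depot)}
  through step 3 (drive(t3,portA,depot)): drop {truck_at(t3,depot)}, keep {in(p2,t3), pkg_at(p3,whs1)}, require {truck_at(t3,portA)}
    → {in(p2,t3), pkg_at(p3,whs1), truck_at(t3,portA)}
  through step 2 (drive(t3,gate,portA)): drop {truck_at(t3,portA)}, keep {in(p2,t3), pkg_at(p3,whs1)}, require {truck_at(t3,gate)}
    → {in(p2,t3), pkg_at(p3,whs1), truck_at(t3,gate)}
  through step 1 (drive(t3,portA,gate)): drop {truck_at(t3,gate)}, keep {in(p2,t3), pkg_at(p3,whs1)}, require {truck_at(t3,portA)}
    → {in(p2,t3), pkg_at(p3,whs1), truck_at(t3,portA)}

== RESULT ==
["in(p2,t3)", "pkg_at(p3,whs1)", "truck_at(t3,portA)"]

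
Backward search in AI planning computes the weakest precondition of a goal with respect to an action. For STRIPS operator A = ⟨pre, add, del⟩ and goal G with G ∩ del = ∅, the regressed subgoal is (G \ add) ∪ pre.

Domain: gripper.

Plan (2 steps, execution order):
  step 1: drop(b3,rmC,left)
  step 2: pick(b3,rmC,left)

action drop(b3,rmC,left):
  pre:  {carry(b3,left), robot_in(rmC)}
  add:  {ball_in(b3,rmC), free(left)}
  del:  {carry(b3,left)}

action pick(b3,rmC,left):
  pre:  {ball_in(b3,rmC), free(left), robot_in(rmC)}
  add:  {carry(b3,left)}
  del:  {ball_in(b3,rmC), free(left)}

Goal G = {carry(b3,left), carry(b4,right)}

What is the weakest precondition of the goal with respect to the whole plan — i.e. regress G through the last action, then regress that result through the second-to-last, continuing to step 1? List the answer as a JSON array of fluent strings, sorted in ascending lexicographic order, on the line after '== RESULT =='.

Regress step by step:
  through step 2 (pick(b3,rmC,left)): drop {carry(b3,left)}, keep {carry(b4,right)}, require {ball_in(b3,rmC), free(left), robot_in(rmC)}
    → {ball_in(b3,rmC), carry(b4,right), free(left), robot_in(rmC)}
  through step 1 (drop(b3,rmC,left)): drop {ball_in(b3,rmC), free(left)}, keep {carry(b4,right), robot_in(rmC)}, require {carry(b3,left), robot_in(rmC)}
    → {carry(b3,left), carry(b4,right), robot_in(rmC)}

== RESULT ==
["carry(b3,left)", "carry(b4,right)", "robot_in(rmC)"]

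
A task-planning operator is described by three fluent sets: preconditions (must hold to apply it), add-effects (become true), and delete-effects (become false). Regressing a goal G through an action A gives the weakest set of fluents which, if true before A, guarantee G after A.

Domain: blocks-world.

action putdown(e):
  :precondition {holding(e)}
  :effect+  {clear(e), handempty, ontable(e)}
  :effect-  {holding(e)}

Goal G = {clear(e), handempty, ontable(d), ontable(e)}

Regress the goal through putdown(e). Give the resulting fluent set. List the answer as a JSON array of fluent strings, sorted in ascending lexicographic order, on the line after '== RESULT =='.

Compute (G \ add) ∪ pre:
  G ∩ del = {}  (empty — regression defined)
  G \ add = {clear(e), handempty, ontable(d), ontable(e)} \ {clear(e), handempty, ontable(e)} = {ontable(d)}
  ∪ pre   = {ontable(d)} ∪ {holding(e)}
          = {holding(e), ontable(d)}

== RESULT ==
["holding(e)", "ontable(d)"]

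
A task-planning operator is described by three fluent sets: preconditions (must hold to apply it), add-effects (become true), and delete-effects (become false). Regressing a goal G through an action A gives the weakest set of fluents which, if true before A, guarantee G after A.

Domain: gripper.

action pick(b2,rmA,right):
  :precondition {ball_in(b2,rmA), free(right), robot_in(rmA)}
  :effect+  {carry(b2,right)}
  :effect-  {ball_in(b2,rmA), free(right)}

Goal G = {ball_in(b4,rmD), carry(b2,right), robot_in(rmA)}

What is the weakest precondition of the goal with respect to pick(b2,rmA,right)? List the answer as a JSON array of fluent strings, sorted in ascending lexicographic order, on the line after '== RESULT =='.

Regress:
  G ∩ del = {}  (empty — regression defined)
  G \ add = {ball_in(b4,rmD), carry(b2,right), robot_in(rmA)} \ {carry(b2,right)} = {ball_in(b4,rmD), robot_in(rmA)}
  ∪ pre   = {ball_in(b4,rmD), robot_in(rmA)} ∪ {ball_in(b2,rmA), free(right), robot_in(rmA)}
          = {ball_in(b2,rmA), ball_in(b4,rmD), free(right), robot_in(rmA)}

== RESULT ==
["ball_in(b2,rmA)", "ball_in(b4,rmD)", "free(right)", "robot_in(rmA)"]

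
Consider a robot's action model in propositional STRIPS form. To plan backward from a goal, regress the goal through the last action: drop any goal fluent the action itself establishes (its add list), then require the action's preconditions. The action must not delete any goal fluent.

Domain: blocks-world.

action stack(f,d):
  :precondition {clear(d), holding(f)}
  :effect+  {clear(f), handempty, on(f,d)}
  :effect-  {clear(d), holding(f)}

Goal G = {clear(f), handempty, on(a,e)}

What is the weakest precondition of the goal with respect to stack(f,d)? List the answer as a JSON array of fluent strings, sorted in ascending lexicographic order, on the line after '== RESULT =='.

Compute (G \ add) ∪ pre:
  G ∩ del = {}  (empty — regression defined)
  G \ add = {clear(f), handempty, on(a,e)} \ {clear(f), handempty, on(f,d)} = {on(a,e)}
  ∪ pre   = {on(a,e)} ∪ {clear(d), holding(f)}
          = {clear(d), holding(f), on(a,e)}

== RESULT ==
["clear(d)", "holding(f)", "on(a,e)"]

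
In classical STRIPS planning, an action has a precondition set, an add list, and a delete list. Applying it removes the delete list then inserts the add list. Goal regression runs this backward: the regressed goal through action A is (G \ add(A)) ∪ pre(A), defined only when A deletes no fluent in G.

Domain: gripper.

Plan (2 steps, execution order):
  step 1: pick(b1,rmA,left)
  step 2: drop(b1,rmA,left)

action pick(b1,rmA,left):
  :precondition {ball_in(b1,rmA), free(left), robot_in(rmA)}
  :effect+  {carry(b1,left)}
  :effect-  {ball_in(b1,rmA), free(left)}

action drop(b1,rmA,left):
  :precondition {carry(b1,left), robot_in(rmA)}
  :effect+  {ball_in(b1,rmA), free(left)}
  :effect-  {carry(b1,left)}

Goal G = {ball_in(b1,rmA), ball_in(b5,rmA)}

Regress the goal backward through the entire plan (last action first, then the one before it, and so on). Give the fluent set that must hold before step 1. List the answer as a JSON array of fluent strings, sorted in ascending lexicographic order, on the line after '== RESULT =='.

Regress step by step:
  through step 2 (drop(b1,rmA,left)): drop {ball_in(b1,rmA)}, keep {ball_in(b5,rmA)}, require {carry(b1,left), robot_in(rmA)}
    → {ball_in(b5,rmA), carry(b1,left), robot_in(rmA)}
  through step 1 (pick(b1,rmA,left)): drop {carry(b1,left)}, keep {ball_in(b5,rmA), robot_in(rmA)}, require {ball_in(b1,rmA), free(left), robot_in(rmA)}
    → {ball_in(b1,rmA), ball_in(b5,rmA), free(left), robot_in(rmA)}

== RESULT ==
["ball_in(b1,rmA)", "ball_in(b5,rmA)", "free(left)", "robot_in(rmA)"]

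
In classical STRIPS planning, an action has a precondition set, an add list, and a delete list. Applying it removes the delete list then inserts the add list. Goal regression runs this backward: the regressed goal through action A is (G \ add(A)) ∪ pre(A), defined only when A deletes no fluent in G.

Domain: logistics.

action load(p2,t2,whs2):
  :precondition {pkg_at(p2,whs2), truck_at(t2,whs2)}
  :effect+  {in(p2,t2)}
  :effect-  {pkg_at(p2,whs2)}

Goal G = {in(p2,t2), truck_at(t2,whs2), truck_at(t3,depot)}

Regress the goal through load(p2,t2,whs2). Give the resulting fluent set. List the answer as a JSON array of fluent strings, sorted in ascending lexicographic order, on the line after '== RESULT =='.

Compute (G \ add) ∪ pre:
  G ∩ del = {}  (empty — regression defined)
  G \ add = {in(p2,t2), truck_at(t2,whs2), truck_at(t3,depot)} \ {in(p2,t2)} = {truck_at(t2,whs2), truck_at(t3,depot)}
  ∪ pre   = {truck_at(t2,whs2), truck_at(t3,depot)} ∪ {pkg_at(p2,whs2), truck_at(t2,whs2)}
          = {pkg_at(p2,whs2), truck_at(t2,whs2), truck_at(t3,depot)}

== RESULT ==
["pkg_at(p2,whs2)", "truck_at(t2,whs2)", "truck_at(t3,depot)"]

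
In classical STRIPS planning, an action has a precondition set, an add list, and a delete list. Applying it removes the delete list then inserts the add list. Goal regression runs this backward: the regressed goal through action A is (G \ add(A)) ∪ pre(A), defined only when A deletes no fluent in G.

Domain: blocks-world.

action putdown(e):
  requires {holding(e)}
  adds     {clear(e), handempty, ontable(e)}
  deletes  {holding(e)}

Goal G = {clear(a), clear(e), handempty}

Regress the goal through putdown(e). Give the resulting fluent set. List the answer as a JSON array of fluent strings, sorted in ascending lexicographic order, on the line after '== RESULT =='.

Compute (G \ add) ∪ pre:
  G ∩ del = {}  (empty — regression defined)
  G \ add = {clear(a), clear(e), handempty} \ {clear(e), handempty, ontable(e)} = {clear(a)}
  ∪ pre   = {clear(a)} ∪ {holding(e)}
          = {clear(a), holding(e)}

== RESULT ==
["clear(a)", "holding(e)"]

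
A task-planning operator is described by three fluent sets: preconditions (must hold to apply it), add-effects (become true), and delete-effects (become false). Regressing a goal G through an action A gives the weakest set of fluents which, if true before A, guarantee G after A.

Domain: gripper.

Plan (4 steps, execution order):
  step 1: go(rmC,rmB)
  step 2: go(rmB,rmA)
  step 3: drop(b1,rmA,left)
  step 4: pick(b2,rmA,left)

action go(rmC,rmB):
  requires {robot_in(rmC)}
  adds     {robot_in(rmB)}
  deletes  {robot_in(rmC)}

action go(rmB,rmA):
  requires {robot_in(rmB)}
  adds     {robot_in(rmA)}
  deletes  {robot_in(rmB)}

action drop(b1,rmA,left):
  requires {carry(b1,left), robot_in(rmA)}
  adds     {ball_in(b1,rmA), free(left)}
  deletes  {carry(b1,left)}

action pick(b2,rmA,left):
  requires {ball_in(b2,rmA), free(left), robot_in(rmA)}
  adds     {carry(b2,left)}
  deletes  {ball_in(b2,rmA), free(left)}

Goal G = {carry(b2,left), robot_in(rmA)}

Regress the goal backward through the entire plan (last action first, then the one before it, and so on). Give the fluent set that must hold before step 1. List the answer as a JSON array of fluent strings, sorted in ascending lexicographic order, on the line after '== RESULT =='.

Regress step by step:
  through step 4 (pick(b2,rmA,left)): drop {carry(b2,left)}, keep {robot_in(rmA)}, require {ball_in(b2,rmA), free(left), robot_in(rmA)}
    → {ball_in(b2,rmA), free(left), robot_in(rmA)}
  through step 3 (drop(b1,rmA,left)): drop {free(left)}, keep {ball_in(b2,rmA), robot_in(rmA)}, require {carry(b1,left), robot_in(rmA)}
    → {ball_in(b2,rmA), carry(b1,left), robot_in(rmA)}
  through step 2 (go(rmB,rmA)): drop {robot_in(rmA)}, keep {ball_in(b2,rmA), carry(b1,left)}, require {robot_in(rmB)}
    → {ball_in(b2,rmA), carry(b1,left), robot_in(rmB)}
  through step 1 (go(rmC,rmB)): drop {robot_in(rmB)}, keep {ball_in(b2,rmA), carry(b1,left)}, require {robot_in(rmC)}
    → {ball_in(b2,rmA), carry(b1,left), robot_in(rmC)}

== RESULT ==
["ball_in(b2,rmA)", "carry(b1,left)", "robot_in(rmC)"]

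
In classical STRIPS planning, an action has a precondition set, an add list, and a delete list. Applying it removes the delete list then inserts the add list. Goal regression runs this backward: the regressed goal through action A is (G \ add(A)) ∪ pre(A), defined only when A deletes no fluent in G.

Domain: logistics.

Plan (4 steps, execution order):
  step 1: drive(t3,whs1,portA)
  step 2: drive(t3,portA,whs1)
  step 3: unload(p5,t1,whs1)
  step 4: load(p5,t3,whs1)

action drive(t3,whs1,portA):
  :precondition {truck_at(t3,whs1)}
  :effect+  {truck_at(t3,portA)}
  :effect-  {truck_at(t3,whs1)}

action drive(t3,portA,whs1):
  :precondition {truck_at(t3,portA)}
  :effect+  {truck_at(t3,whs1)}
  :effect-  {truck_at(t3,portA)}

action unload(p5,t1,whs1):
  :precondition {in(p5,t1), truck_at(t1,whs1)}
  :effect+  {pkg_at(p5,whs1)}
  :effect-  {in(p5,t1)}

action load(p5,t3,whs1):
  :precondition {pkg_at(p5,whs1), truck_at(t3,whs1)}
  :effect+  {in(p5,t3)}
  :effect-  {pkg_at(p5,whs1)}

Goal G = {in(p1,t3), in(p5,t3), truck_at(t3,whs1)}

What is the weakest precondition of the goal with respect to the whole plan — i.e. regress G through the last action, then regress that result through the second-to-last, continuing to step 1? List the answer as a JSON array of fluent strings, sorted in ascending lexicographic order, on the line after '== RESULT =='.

Regress step by step:
  through step 4 (load(p5,t3,whs1)): drop {in(p5,t3)}, keep {in(p1,t3), truck_at(t3,whs1)}, require {pkg_at(p5,whs1), truck_at(t3,whs1)}
    → {in(p1,t3), pkg_at(p5,whs1), truck_at(t3,whs1)}
  through step 3 (unload(p5,t1,whs1)): drop {pkg_at(p5,whs1)}, keep {in(p1,t3), truck_at(t3,whs1)}, require {in(p5,t1), truck_at(t1,whs1)}
    → {in(p1,t3), in(p5,t1), truck_at(t1,whs1), truck_at(t3,whs1)}
  through step 2 (drive(t3,portA,whs1)): drop {truck_at(t3,whs1)}, keep {in(p1,t3), in(p5,t1), truck_at(t1,whs1)}, require {truck_at(t3,portA)}
    → {in(p1,t3), in(p5,t1), truck_at(t1,whs1), truck_at(t3,portA)}
  through step 1 (drive(t3,whs1,portA)): drop {truck_at(t3,portA)}, keep {in(p1,t3), in(p5,t1), truck_at(t1,whs1)}, require {truck_at(t3,whs1)}
    → {in(p1,t3), in(p5,t1), truck_at(t1,whs1), truck_at(t3,whs1)}

== RESULT ==
["in(p1,t3)", "in(p5,t1)", "truck_at(t1,whs1)", "truck_at(t3,whs1)"]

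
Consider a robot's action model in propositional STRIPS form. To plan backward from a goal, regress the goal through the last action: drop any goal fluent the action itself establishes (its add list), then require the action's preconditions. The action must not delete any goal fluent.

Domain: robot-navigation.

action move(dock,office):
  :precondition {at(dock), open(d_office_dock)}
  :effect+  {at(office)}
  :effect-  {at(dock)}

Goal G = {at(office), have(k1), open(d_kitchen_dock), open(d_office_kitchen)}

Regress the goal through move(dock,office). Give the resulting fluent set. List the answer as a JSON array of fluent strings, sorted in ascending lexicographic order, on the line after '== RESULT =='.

Compute (G \ add) ∪ pre:
  G ∩ del = {}  (empty — regression defined)
  G \ add = {at(office), have(k1), open(d_kitchen_dock), open(d_office_kitchen)} \ {at(office)} = {have(k1), open(d_kitchen_dock), open(d_office_kitchen)}
  ∪ pre   = {have(k1), open(d_kitchen_dock), open(d_office_kitchen)} ∪ {at(dock), open(d_office_dock)}
          = {at(dock), have(k1), open(d_kitchen_dock), open(d_office_dock), open(d_office_kitchen)}

== RESULT ==
["at(dock)", "have(k1)", "open(d_kitchen_dock)", "open(d_office_dock)", "open(d_office_kitchen)"]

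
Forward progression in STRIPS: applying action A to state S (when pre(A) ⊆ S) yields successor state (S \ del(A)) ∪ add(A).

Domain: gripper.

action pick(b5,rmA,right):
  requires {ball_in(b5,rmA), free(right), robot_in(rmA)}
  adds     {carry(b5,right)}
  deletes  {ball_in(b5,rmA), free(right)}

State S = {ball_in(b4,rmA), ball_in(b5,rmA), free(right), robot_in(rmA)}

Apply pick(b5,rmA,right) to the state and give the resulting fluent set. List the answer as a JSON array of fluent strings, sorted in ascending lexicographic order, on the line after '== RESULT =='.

Progress:
  pre ⊆ S: {ball_in(b5,rmA), free(right), robot_in(rmA)} ⊆ S  — applicable
  S \ del = {ball_in(b4,rmA), robot_in(rmA)}
  ∪ add   = {ball_in(b4,rmA), carry(b5,right), robot_in(rmA)}

== RESULT ==
["ball_in(b4,rmA)", "carry(b5,right)", "robot_in(rmA)"]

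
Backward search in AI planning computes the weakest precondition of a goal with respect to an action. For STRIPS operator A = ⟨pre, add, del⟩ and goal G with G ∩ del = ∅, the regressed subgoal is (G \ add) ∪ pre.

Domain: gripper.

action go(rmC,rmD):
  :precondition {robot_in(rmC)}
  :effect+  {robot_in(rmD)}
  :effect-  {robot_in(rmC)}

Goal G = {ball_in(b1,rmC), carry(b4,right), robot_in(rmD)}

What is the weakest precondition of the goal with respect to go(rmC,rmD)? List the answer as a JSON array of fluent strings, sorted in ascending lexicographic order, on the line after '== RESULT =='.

Regress:
  G ∩ del = {}  (empty — regression defined)
  G \ add = {ball_in(b1,rmC), carry(b4,right), robot_in(rmD)} \ {robot_in(rmD)} = {ball_in(b1,rmC), carry(b4,right)}
  ∪ pre   = {ball_in(b1,rmC), carry(b4,right)} ∪ {robot_in(rmC)}
          = {ball_in(b1,rmC), carry(b4,right), robot_in(rmC)}

== RESULT ==
["ball_in(b1,rmC)", "carry(b4,right)", "robot_in(rmC)"]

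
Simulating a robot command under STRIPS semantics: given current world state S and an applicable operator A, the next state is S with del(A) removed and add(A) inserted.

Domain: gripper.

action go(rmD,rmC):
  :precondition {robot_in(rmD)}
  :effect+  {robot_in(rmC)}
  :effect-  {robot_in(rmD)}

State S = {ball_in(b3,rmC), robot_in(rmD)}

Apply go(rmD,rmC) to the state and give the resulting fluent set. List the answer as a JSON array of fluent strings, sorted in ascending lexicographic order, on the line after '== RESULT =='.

Progress:
  pre ⊆ S: {robot_in(rmD)} ⊆ S  — applicable
  S \ del = {ball_in(b3,rmC)}
  ∪ add   = {ball_in(b3,rmC), robot_in(rmC)}

== RESULT ==
["ball_in(b3,rmC)", "robot_in(rmC)"]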